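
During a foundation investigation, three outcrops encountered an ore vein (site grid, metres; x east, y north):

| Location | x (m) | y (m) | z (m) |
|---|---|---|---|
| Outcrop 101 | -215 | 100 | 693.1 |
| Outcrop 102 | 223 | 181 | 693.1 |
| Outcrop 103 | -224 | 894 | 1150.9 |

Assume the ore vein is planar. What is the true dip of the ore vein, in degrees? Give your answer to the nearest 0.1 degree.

Let the plane be z = a·x + b·y + c.
Outcrop 102−Outcrop 101: 438a + 81b = 0;  Outcrop 103−Outcrop 101: −9a + 794b = 457.8.
Solving gives a = −0.10640, b = 0.57537.
Gradient magnitude |∇z| = √(a² + b²) = √(0.01132 + 0.33105) = 0.58512.
True dip = arctan(0.58512) = 30.3°, dipping toward S (azimuth ≈ 170°).

30.3°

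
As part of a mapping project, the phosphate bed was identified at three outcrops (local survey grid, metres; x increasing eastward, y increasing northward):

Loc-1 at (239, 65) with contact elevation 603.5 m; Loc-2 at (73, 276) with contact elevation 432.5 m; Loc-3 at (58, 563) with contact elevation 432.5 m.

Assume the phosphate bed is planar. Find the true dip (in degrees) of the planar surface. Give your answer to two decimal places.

Let the plane be z = a·x + b·y + c.
Loc-2−Loc-1: −166a + 211b = −171;  Loc-3−Loc-1: −181a + 498b = −171.
Solving gives a = 1.10342, b = 0.05767.
Gradient magnitude |∇z| = √(a² + b²) = √(1.21755 + 0.00333) = 1.10493.
True dip = arctan(1.10493) = 47.85°, dipping toward W (azimuth ≈ 267°).

47.85°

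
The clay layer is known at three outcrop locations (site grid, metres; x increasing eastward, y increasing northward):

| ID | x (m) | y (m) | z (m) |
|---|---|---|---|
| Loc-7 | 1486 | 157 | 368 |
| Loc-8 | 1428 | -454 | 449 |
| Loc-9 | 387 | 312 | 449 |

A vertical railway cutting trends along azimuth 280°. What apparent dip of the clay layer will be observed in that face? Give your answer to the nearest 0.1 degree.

3.9°

Let the plane be z = a·x + b·y + c.
Loc-8−Loc-7: −58a − 611b = 81;  Loc-9−Loc-7: −1099a + 155b = 81.
Solving gives a = −0.09118, b = −0.12391.
Unit vector along 280° is (sin 280°, cos 280°) = (-0.9848, 0.1736).
Slope in that direction = a·(-0.9848) + b·(0.1736) = 0.06828.
Apparent dip = arctan|0.06828| = 3.9° (true dip is 8.7°, so apparent ≤ true as expected).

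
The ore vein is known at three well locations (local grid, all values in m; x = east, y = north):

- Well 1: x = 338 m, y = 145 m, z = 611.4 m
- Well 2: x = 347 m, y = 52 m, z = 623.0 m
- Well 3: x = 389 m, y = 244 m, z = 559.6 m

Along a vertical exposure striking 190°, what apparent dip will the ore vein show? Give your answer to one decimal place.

Two edge vectors: Well 1→Well 2 = (9, -93, 11.6), Well 1→Well 3 = (51, 99, -51.8).
Normal n = (Well 1→Well 2) × (Well 1→Well 3) = (3669, 1057.8, 5634).
So ∂z/∂x = −n_x/n_z = −0.65122 and ∂z/∂y = −n_y/n_z = −0.18775.
Unit vector along 190° is (sin 190°, cos 190°) = (-0.1736, -0.9848).
Slope in that direction = a·(-0.1736) + b·(-0.9848) = 0.29798.
Apparent dip = arctan|0.29798| = 16.6° (true dip is 34.1°, so apparent ≤ true as expected).

16.6°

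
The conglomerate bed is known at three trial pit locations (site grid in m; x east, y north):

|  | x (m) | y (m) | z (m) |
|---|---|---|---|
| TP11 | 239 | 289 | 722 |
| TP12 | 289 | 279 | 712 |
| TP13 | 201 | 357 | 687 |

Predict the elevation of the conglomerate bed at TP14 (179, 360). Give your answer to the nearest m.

692 m

Two edge vectors: TP11→TP12 = (50, -10, -10), TP11→TP13 = (-38, 68, -35).
Normal n = (TP11→TP12) × (TP11→TP13) = (1030, 2130, 3020).
So ∂z/∂x = −n_x/n_z = −0.34106 and ∂z/∂y = −n_y/n_z = −0.70530.
Intercept c from TP11: 722 + 81.51 + 203.83 = 1007.34.
At (179, 360): z = −61.0 − 253.9 + 1007.34 = 692.4 m.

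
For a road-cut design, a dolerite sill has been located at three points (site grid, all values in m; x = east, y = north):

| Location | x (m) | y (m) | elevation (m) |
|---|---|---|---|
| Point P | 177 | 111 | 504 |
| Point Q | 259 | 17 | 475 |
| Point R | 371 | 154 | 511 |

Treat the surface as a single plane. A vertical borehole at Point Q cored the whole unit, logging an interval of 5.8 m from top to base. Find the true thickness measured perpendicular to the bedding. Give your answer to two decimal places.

Two edge vectors: Point P→Point Q = (82, -94, -29), Point P→Point R = (194, 43, 7).
Normal n = (Point P→Point Q) × (Point P→Point R) = (589, -6200, 21762).
So ∂z/∂x = −n_x/n_z = −0.02707 and ∂z/∂y = −n_y/n_z = 0.28490.
|∇z| = √(a²+b²) = 0.28618, so dip δ = arctan(0.28618) = 15.97°.
True thickness = vertical thickness × cos δ = 5.8 × cos 15.97° = 5.58 m.

5.58 m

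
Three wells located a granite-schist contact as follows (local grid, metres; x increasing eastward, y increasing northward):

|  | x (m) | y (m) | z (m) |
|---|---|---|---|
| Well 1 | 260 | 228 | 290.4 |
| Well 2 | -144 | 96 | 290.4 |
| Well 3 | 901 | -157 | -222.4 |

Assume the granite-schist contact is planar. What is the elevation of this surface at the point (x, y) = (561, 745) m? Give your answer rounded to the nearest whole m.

Two edge vectors: Well 1→Well 2 = (-404, -132, 0), Well 1→Well 3 = (641, -385, -512.8).
Normal n = (Well 1→Well 2) × (Well 1→Well 3) = (67689.6, -207171.2, 240152).
So ∂z/∂x = −n_x/n_z = −0.28186 and ∂z/∂y = −n_y/n_z = 0.86267.
Intercept c from Well 1: 290.4 + 73.28 − 196.69 = 167.00.
At (561, 745): z = −158.1 + 642.7 + 167.00 = 651.6 m.

652 m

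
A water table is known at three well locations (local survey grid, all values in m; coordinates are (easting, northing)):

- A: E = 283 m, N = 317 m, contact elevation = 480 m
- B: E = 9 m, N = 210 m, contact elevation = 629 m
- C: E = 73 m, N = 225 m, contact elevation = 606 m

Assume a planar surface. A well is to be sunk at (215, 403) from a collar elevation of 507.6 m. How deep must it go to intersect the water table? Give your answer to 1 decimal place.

123.6 m

Let the plane be z = a·E + b·N + c.
B−A: −274a − 107b = 149;  C−A: −210a − 92b = 126.
Solving gives a = −0.08254, b = −1.18115.
Then c = 480 − a·283 − b·317 = 877.79.
At (215, 403): z_contact = −17.75 − 476.01 + 877.79 = 384.03 m.
Depth below ground = 507.6 − 384.03 = 123.6 m.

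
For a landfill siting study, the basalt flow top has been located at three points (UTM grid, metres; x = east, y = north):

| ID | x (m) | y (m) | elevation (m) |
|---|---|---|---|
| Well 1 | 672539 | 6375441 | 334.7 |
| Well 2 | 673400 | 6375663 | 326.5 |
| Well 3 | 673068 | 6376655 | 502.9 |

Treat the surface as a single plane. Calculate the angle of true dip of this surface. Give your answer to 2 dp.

Two edge vectors: Well 1→Well 2 = (861, 222, -8.2), Well 1→Well 3 = (529, 1214, 168.2).
Normal n = (Well 1→Well 2) × (Well 1→Well 3) = (47295.2, -149158, 927816).
So ∂z/∂x = −n_x/n_z = −0.05097 and ∂z/∂y = −n_y/n_z = 0.16076.
Gradient magnitude |∇z| = √(a² + b²) = √(0.00260 + 0.02584) = 0.16865.
True dip = arctan(0.16865) = 9.57°, dipping toward SSE (azimuth ≈ 162°).

9.57°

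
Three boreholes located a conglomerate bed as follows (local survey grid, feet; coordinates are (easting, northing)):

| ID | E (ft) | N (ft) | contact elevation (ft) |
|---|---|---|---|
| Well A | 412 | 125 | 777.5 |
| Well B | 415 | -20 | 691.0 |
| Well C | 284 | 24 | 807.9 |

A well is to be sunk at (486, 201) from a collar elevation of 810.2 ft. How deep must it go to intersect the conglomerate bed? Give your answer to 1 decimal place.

40.0 ft

Let the plane be z = a·E + b·N + c.
Well B−Well A: 3a − 145b = −86.5;  Well C−Well A: −128a − 101b = 30.4.
Solving gives a = −0.69684, b = 0.58213.
Then c = 777.5 − a·412 − b·125 = 991.83.
At (486, 201): z_contact = −338.66 + 117.01 + 991.83 = 770.18 ft.
Depth below ground = 810.2 − 770.18 = 40.0 ft.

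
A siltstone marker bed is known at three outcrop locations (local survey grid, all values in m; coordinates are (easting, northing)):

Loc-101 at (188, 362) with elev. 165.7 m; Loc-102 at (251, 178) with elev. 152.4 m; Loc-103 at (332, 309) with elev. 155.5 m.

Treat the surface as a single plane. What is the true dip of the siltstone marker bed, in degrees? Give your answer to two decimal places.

4.27°

Let the plane be z = a·E + b·N + c.
Loc-102−Loc-101: 63a − 184b = −13.3;  Loc-103−Loc-101: 144a − 53b = −10.2.
Solving gives a = −0.05061, b = 0.05496.
Gradient magnitude |∇z| = √(a² + b²) = √(0.00256 + 0.00302) = 0.07471.
True dip = arctan(0.07471) = 4.27°, dipping toward SE (azimuth ≈ 137°).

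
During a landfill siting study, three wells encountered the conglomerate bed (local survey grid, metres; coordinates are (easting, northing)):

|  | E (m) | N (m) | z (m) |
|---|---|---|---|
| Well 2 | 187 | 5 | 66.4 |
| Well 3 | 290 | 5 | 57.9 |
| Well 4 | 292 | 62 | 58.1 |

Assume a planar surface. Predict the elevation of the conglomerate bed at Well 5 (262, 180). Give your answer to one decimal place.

61.3 m

Let the plane be z = a·E + b·N + c.
Well 3−Well 2: 103a + 0b = −8.5;  Well 4−Well 2: 105a + 57b = −8.3.
Solving gives a = −0.08252, b = 0.00640.
Then c = 66.4 − a·187 − b·5 = 81.80.
At (262, 180): z = −21.6 + 1.2 + 81.80 = 61.3 m.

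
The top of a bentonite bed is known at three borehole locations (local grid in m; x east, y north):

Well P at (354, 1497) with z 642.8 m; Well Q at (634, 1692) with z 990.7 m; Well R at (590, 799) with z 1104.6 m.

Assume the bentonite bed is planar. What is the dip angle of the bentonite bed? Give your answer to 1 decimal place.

Let the plane be z = a·x + b·y + c.
Well Q−Well P: 280a + 195b = 347.9;  Well R−Well P: 236a − 698b = 461.8.
Solving gives a = 1.37863, b = −0.19548.
Gradient magnitude |∇z| = √(a² + b²) = √(1.90063 + 0.03821) = 1.39242.
True dip = arctan(1.39242) = 54.3°, dipping toward W (azimuth ≈ 278°).

54.3°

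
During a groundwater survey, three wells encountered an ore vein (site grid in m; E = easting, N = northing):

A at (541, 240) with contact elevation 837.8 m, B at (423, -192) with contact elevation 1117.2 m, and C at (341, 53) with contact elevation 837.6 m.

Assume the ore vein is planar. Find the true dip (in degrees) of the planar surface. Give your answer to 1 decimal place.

50.0°

Let the plane be z = a·E + b·N + c.
B−A: −118a − 432b = 279.4;  C−A: −200a − 187b = −0.2.
Solving gives a = 0.81348, b = −0.86896.
Gradient magnitude |∇z| = √(a² + b²) = √(0.66174 + 0.75509) = 1.19031.
True dip = arctan(1.19031) = 50.0°, dipping toward NW (azimuth ≈ 317°).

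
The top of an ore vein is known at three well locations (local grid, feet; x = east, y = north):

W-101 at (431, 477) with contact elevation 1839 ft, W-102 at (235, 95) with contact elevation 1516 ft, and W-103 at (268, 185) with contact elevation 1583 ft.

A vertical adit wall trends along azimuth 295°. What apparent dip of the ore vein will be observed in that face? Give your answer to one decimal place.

Let the plane be z = a·x + b·y + c.
W-102−W-101: −196a − 382b = −323;  W-103−W-101: −163a − 292b = −256.
Solving gives a = 0.69050, b = 0.49126.
Unit vector along 295° is (sin 295°, cos 295°) = (-0.9063, 0.4226).
Slope in that direction = a·(-0.9063) + b·(0.4226) = −0.41819.
Apparent dip = arctan|0.41819| = 22.7° (true dip is 40.3°, so apparent ≤ true as expected).

22.7°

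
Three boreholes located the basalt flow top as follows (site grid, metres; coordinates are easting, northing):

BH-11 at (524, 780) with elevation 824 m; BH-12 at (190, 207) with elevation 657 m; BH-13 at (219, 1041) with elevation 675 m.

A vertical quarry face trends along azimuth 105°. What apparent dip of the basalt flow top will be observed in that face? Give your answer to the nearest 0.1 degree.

Two edge vectors: BH-11→BH-12 = (-334, -573, -167), BH-11→BH-13 = (-305, 261, -149).
Normal n = (BH-11→BH-12) × (BH-11→BH-13) = (128964, 1169, -261939).
So ∂z/∂easting = −n_x/n_z = 0.49234 and ∂z/∂northing = −n_y/n_z = 0.00446.
Unit vector along 105° is (sin 105°, cos 105°) = (0.9659, -0.2588).
Slope in that direction = a·(0.9659) + b·(-0.2588) = 0.47441.
Apparent dip = arctan|0.47441| = 25.4° (true dip is 26.2°, so apparent ≤ true as expected).

25.4°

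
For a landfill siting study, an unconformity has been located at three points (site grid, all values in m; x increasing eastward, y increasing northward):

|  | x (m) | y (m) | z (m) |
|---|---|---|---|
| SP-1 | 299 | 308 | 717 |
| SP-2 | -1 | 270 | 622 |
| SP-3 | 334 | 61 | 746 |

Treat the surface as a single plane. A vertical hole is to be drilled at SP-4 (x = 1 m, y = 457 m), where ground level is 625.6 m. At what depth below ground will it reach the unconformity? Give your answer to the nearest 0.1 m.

Let the plane be z = a·x + b·y + c.
SP-2−SP-1: −300a − 38b = −95;  SP-3−SP-1: 35a − 247b = 29.
Solving gives a = 0.32569, b = −0.07126.
Then c = 717 − a·299 − b·308 = 641.57.
At (1, 457): z_contact = 0.33 − 32.56 + 641.57 = 609.33 m.
Depth below ground = 625.6 − 609.33 = 16.3 m.

16.3 m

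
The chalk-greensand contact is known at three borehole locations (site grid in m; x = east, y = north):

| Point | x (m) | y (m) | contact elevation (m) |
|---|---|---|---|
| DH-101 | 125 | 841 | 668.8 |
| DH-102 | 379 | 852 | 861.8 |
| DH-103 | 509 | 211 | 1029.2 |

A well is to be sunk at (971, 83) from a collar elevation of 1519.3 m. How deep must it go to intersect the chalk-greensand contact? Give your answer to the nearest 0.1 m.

123.3 m

Two edge vectors: DH-101→DH-102 = (254, 11, 193), DH-101→DH-103 = (384, -630, 360.4).
Normal n = (DH-101→DH-102) × (DH-101→DH-103) = (125554.4, -17429.6, -164244).
So ∂z/∂x = −n_x/n_z = 0.76444 and ∂z/∂y = −n_y/n_z = −0.10612.
Intercept c from DH-101: 668.8 − 95.55 + 89.25 = 662.49.
At (971, 83): z_contact = 742.27 − 8.81 + 662.49 = 1395.95 m.
Depth below ground = 1519.3 − 1395.95 = 123.3 m.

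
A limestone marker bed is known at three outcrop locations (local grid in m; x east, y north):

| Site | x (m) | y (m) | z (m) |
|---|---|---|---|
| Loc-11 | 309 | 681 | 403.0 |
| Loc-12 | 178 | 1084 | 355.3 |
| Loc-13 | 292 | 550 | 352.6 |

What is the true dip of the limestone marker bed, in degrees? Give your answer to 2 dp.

Let the plane be z = a·x + b·y + c.
Loc-12−Loc-11: −131a + 403b = −47.7;  Loc-13−Loc-11: −17a − 131b = −50.4.
Solving gives a = 1.10611, b = 0.24119.
Gradient magnitude |∇z| = √(a² + b²) = √(1.22348 + 0.05817) = 1.13210.
True dip = arctan(1.13210) = 48.55°, dipping toward WSW (azimuth ≈ 258°).

48.55°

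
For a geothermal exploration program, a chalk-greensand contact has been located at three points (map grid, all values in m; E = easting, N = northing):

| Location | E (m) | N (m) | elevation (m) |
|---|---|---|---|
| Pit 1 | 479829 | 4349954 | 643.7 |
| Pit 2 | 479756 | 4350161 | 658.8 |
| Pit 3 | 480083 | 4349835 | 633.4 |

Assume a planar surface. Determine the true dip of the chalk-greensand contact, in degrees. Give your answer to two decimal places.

Two edge vectors: Pit 1→Pit 2 = (-73, 207, 15.1), Pit 1→Pit 3 = (254, -119, -10.3).
Normal n = (Pit 1→Pit 2) × (Pit 1→Pit 3) = (-335.2, 3083.5, -43891).
So ∂z/∂E = −n_x/n_z = −0.00764 and ∂z/∂N = −n_y/n_z = 0.07025.
Gradient magnitude |∇z| = √(a² + b²) = √(0.00006 + 0.00494) = 0.07067.
True dip = arctan(0.07067) = 4.04°, dipping toward S (azimuth ≈ 174°).

4.04°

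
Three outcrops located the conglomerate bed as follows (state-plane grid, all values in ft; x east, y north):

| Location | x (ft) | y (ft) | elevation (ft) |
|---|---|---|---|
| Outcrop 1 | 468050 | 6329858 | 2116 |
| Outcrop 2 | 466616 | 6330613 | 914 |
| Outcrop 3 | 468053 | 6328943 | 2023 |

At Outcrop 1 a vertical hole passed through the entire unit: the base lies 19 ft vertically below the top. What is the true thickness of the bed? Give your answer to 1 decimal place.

Two edge vectors: Outcrop 1→Outcrop 2 = (-1434, 755, -1202), Outcrop 1→Outcrop 3 = (3, -915, -93).
Normal n = (Outcrop 1→Outcrop 2) × (Outcrop 1→Outcrop 3) = (-1170045, -136968, 1309845).
So ∂z/∂x = −n_x/n_z = 0.89327 and ∂z/∂y = −n_y/n_z = 0.10457.
|∇z| = √(a²+b²) = 0.89937, so dip δ = arctan(0.89937) = 41.97°.
True thickness = vertical thickness × cos δ = 19 × cos 41.97° = 14.1 ft.

14.1 ft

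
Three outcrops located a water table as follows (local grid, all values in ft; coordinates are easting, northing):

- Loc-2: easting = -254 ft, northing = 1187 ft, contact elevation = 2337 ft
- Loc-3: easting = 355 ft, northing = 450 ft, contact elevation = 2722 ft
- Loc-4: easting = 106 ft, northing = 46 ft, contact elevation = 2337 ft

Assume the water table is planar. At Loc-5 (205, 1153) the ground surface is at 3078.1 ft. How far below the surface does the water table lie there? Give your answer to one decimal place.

Let the plane be z = a·easting + b·northing + c.
Loc-3−Loc-2: 609a − 737b = 385;  Loc-4−Loc-2: 360a − 1141b = 0.
Solving gives a = 1.022666, b = 0.322664.
Then c = 2337 − a·-254 − b·1187 = 2213.75.
At (205, 1153): z_contact = 209.65 + 372.03 + 2213.75 = 2795.43 ft.
Depth below ground = 3078.1 − 2795.43 = 282.7 ft.

282.7 ft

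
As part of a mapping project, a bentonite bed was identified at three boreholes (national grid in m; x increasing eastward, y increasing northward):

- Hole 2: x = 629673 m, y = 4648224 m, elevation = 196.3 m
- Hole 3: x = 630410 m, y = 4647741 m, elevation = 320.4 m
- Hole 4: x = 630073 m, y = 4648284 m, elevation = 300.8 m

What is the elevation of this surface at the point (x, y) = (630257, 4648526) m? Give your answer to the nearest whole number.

Let the plane be z = a·x + b·y + c.
Hole 3−Hole 2: 737a − 483b = 124.1;  Hole 4−Hole 2: 400a + 60b = 104.5.
Solving gives a = 0.24395375, b = 0.11530831.
Then c = 196.3 − a·629673 − b·4648224 = −689393.67.
At (630257, 4648526): z = 153753.6 + 536013.7 − 689393.67 = 373.6 m.

374 m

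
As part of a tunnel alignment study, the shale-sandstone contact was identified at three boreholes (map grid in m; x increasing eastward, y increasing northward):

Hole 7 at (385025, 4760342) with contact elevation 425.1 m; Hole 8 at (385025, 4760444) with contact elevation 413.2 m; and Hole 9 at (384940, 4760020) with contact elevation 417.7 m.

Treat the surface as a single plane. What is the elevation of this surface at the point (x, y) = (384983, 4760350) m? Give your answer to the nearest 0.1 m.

401.9 m

Two edge vectors: Hole 7→Hole 8 = (0, 102, -11.9), Hole 7→Hole 9 = (-85, -322, -7.4).
Normal n = (Hole 7→Hole 8) × (Hole 7→Hole 9) = (-4586.6, 1011.5, 8670).
So ∂z/∂x = −n_x/n_z = 0.529019608 and ∂z/∂y = −n_y/n_z = −0.116666667.
Intercept c from Hole 7: 425.1 − 203685.77 + 555373.23 = 352112.56.
At (384983, 4760350): z = 203663.6 − 555374.2 + 352112.56 = 401.9 m.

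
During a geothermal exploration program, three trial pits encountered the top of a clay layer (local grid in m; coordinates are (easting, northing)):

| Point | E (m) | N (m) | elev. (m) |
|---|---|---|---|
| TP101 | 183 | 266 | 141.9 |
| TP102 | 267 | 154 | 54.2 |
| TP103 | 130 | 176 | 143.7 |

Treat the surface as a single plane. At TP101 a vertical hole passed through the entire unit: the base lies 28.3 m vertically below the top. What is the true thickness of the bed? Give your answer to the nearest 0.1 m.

Two edge vectors: TP101→TP102 = (84, -112, -87.7), TP101→TP103 = (-53, -90, 1.8).
Normal n = (TP101→TP102) × (TP101→TP103) = (-8094.6, 4496.9, -13496).
So ∂z/∂E = −n_x/n_z = −0.59978 and ∂z/∂N = −n_y/n_z = 0.33320.
|∇z| = √(a²+b²) = 0.68612, so dip δ = arctan(0.68612) = 34.45°.
True thickness = vertical thickness × cos δ = 28.3 × cos 34.45° = 23.3 m.

23.3 m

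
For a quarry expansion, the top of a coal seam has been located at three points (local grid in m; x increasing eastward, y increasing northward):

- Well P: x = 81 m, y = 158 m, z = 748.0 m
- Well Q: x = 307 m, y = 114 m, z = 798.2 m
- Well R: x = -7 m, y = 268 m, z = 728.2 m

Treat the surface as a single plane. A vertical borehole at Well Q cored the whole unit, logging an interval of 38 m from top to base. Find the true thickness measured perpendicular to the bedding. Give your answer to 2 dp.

37.10 m

Let the plane be z = a·x + b·y + c.
Well Q−Well P: 226a − 44b = 50.2;  Well R−Well P: −88a + 110b = −19.8.
Solving gives a = 0.22159, b = −0.00273.
|∇z| = √(a²+b²) = 0.22161, so dip δ = arctan(0.22161) = 12.50°.
True thickness = vertical thickness × cos δ = 38 × cos 12.50° = 37.10 m.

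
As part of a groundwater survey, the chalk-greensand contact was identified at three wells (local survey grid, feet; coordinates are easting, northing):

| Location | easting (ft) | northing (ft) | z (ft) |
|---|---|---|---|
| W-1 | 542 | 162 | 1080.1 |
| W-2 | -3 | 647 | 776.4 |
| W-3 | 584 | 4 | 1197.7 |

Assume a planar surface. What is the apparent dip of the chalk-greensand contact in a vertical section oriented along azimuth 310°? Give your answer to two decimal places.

Two edge vectors: W-1→W-2 = (-545, 485, -303.7), W-1→W-3 = (42, -158, 117.6).
Normal n = (W-1→W-2) × (W-1→W-3) = (9051.4, 51336.6, 65740).
So ∂z/∂easting = −n_x/n_z = −0.13768 and ∂z/∂northing = −n_y/n_z = −0.78090.
Unit vector along 310° is (sin 310°, cos 310°) = (-0.7660, 0.6428).
Slope in that direction = a·(-0.7660) + b·(0.6428) = −0.39648.
Apparent dip = arctan|0.39648| = 21.63° (true dip is 38.4°, so apparent ≤ true as expected).

21.63°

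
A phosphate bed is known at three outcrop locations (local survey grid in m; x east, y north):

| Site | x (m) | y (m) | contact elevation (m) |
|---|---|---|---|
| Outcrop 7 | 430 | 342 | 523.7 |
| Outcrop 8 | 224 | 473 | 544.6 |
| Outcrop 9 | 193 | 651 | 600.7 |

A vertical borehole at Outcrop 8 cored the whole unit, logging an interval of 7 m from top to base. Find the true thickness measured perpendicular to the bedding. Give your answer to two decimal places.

Let the plane be z = a·x + b·y + c.
Outcrop 8−Outcrop 7: −206a + 131b = 20.9;  Outcrop 9−Outcrop 7: −237a + 309b = 77.
Solving gives a = 0.11129, b = 0.33455.
|∇z| = √(a²+b²) = 0.35258, so dip δ = arctan(0.35258) = 19.42°.
True thickness = vertical thickness × cos δ = 7 × cos 19.42° = 6.60 m.

6.60 m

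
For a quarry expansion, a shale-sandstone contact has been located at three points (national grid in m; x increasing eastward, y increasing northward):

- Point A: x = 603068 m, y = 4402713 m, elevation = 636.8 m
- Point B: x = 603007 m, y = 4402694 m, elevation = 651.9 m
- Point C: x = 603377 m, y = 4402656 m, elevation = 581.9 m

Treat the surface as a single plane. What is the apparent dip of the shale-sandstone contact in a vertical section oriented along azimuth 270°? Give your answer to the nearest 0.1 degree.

11.5°

Two edge vectors: Point A→Point B = (-61, -19, 15.1), Point A→Point C = (309, -57, -54.9).
Normal n = (Point A→Point B) × (Point A→Point C) = (1903.8, 1317, 9348).
So ∂z/∂x = −n_x/n_z = −0.20366 and ∂z/∂y = −n_y/n_z = −0.14089.
Unit vector along 270° is (sin 270°, cos 270°) = (-1.0000, -0.0000).
Slope in that direction = a·(-1.0000) + b·(-0.0000) = 0.20366.
Apparent dip = arctan|0.20366| = 11.5° (true dip is 13.9°, so apparent ≤ true as expected).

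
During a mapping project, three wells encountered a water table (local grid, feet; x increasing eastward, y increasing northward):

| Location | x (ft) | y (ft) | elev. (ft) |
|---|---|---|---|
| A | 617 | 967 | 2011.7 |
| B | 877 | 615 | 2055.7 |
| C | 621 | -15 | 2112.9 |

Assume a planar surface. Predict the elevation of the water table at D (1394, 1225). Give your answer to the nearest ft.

Two edge vectors: A→B = (260, -352, 44), A→C = (4, -982, 101.2).
Normal n = (A→B) × (A→C) = (7585.6, -26136, -253912).
So ∂z/∂x = −n_x/n_z = 0.02987 and ∂z/∂y = −n_y/n_z = −0.10293.
Intercept c from A: 2011.7 − 18.43 + 99.54 = 2092.80.
At (1394, 1225): z = 41.6 − 126.1 + 2092.80 = 2008.4 ft.

2008 ft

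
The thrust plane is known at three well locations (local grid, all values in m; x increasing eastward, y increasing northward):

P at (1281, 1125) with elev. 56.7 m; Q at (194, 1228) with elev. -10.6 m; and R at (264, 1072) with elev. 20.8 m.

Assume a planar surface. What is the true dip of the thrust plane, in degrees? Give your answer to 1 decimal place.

10.6°

Two edge vectors: P→Q = (-1087, 103, -67.3), P→R = (-1017, -53, -35.9).
Normal n = (P→Q) × (P→R) = (-7264.6, 29420.8, 162362).
So ∂z/∂x = −n_x/n_z = 0.04474 and ∂z/∂y = −n_y/n_z = −0.18120.
Gradient magnitude |∇z| = √(a² + b²) = √(0.00200 + 0.03284) = 0.18665.
True dip = arctan(0.18665) = 10.6°, dipping toward NNW (azimuth ≈ 346°).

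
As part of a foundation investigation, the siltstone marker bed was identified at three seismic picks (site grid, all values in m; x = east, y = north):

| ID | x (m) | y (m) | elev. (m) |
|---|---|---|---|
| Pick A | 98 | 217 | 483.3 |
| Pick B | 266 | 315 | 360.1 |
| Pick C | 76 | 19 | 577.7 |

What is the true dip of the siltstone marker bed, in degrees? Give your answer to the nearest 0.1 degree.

Let the plane be z = a·x + b·y + c.
Pick B−Pick A: 168a + 98b = −123.2;  Pick C−Pick A: −22a − 198b = 94.4.
Solving gives a = −0.48677, b = −0.42268.
Gradient magnitude |∇z| = √(a² + b²) = √(0.23694 + 0.17866) = 0.64467.
True dip = arctan(0.64467) = 32.8°, dipping toward NE (azimuth ≈ 049°).

32.8°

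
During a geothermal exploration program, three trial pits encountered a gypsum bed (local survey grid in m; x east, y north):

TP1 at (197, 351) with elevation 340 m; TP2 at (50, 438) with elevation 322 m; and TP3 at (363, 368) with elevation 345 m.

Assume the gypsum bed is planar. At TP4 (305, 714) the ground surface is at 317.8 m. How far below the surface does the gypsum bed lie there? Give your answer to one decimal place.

Let the plane be z = a·x + b·y + c.
TP2−TP1: −147a + 87b = −18;  TP3−TP1: 166a + 17b = 5.
Solving gives a = 0.04374, b = −0.13299.
Then c = 340 − a·197 − b·351 = 378.06.
At (305, 714): z_contact = 13.34 − 94.96 + 378.06 = 296.45 m.
Depth below ground = 317.8 − 296.45 = 21.4 m.

21.4 m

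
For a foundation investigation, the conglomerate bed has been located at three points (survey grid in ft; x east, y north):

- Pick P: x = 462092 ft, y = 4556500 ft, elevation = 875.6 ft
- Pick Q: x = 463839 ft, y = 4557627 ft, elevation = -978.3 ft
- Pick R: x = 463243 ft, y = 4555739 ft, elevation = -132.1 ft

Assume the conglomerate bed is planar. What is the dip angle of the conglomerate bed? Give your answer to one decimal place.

44.4°

Let the plane be z = a·x + b·y + c.
Pick Q−Pick P: 1747a + 1127b = −1853.9;  Pick R−Pick P: 1151a − 761b = −1007.7.
Solving gives a = −0.96949, b = −0.14215.
Gradient magnitude |∇z| = √(a² + b²) = √(0.93990 + 0.02021) = 0.97985.
True dip = arctan(0.97985) = 44.4°, dipping toward E (azimuth ≈ 082°).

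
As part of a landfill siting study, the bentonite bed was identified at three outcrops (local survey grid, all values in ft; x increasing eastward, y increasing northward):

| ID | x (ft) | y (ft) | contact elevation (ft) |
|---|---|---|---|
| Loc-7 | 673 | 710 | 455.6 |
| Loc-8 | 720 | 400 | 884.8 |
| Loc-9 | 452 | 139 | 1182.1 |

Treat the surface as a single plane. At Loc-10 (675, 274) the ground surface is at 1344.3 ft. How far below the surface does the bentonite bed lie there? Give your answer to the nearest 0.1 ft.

Let the plane be z = a·x + b·y + c.
Loc-8−Loc-7: 47a − 310b = 429.2;  Loc-9−Loc-7: −221a − 571b = 726.5.
Solving gives a = 0.20827, b = −1.35294.
Then c = 455.6 − a·673 − b·710 = 1276.02.
At (675, 274): z_contact = 140.58 − 370.71 + 1276.02 = 1045.90 ft.
Depth below ground = 1344.3 − 1045.90 = 298.4 ft.

298.4 ft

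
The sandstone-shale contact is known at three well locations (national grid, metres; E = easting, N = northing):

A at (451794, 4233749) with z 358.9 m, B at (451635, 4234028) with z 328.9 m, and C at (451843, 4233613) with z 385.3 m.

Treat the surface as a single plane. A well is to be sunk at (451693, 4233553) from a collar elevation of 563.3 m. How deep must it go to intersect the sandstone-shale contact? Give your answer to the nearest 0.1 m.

95.5 m

Let the plane be z = a·E + b·N + c.
B−A: −159a + 279b = −30;  C−A: 49a − 136b = 26.4.
Solving gives a = −0.413127122, b = −0.342964919.
Then c = 358.9 − a·451794 − b·4233749 = 1639034.64.
At (451693, 4233553): z_contact = −186606.63 − 1451960.16 + 1639034.64 = 467.85 m.
Depth below ground = 563.3 − 467.85 = 95.5 m.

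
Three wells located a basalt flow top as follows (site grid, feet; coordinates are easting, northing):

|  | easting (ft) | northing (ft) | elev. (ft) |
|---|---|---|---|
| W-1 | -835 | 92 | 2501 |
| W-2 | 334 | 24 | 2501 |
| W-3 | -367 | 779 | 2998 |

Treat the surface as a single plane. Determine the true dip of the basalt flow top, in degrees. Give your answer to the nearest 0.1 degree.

Two edge vectors: W-1→W-2 = (1169, -68, 0), W-1→W-3 = (468, 687, 497).
Normal n = (W-1→W-2) × (W-1→W-3) = (-33796, -580993, 834927).
So ∂z/∂easting = −n_x/n_z = 0.04048 and ∂z/∂northing = −n_y/n_z = 0.69586.
Gradient magnitude |∇z| = √(a² + b²) = √(0.00164 + 0.48422) = 0.69704.
True dip = arctan(0.69704) = 34.9°, dipping toward S (azimuth ≈ 183°).

34.9°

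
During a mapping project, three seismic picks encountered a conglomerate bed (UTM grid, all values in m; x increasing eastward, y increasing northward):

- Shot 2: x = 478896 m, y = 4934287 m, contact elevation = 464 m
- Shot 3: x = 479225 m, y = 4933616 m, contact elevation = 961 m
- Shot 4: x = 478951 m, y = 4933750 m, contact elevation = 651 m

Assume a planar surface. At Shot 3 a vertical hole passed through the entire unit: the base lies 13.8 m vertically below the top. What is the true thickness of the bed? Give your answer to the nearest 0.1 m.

9.6 m

Let the plane be z = a·x + b·y + c.
Shot 3−Shot 2: 329a − 671b = 497;  Shot 4−Shot 2: 55a − 537b = 187.
Solving gives a = 1.01176, b = −0.24461.
|∇z| = √(a²+b²) = 1.04091, so dip δ = arctan(1.04091) = 46.15°.
True thickness = vertical thickness × cos δ = 13.8 × cos 46.15° = 9.6 m.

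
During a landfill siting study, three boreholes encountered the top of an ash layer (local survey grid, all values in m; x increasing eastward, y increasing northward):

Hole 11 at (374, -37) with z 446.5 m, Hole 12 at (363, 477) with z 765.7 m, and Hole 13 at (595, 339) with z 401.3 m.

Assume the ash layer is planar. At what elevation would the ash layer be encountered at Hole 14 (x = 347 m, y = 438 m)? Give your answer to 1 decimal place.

Two edge vectors: Hole 11→Hole 12 = (-11, 514, 319.2), Hole 11→Hole 13 = (221, 376, -45.2).
Normal n = (Hole 11→Hole 12) × (Hole 11→Hole 13) = (-143252, 70046, -117730).
So ∂z/∂x = −n_x/n_z = −1.21678 and ∂z/∂y = −n_y/n_z = 0.59497.
Intercept c from Hole 11: 446.5 + 455.08 + 22.01 = 923.59.
At (347, 438): z = −422.2 + 260.6 + 923.59 = 762.0 m.

762.0 m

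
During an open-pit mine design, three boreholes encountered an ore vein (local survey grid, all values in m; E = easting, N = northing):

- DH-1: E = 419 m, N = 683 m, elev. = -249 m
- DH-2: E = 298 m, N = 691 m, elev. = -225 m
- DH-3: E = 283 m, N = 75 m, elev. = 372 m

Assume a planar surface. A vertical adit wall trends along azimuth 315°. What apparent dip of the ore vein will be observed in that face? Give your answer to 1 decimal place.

26.4°

Two edge vectors: DH-1→DH-2 = (-121, 8, 24), DH-1→DH-3 = (-136, -608, 621).
Normal n = (DH-1→DH-2) × (DH-1→DH-3) = (19560, 71877, 74656).
So ∂z/∂E = −n_x/n_z = −0.26200 and ∂z/∂N = −n_y/n_z = −0.96278.
Unit vector along 315° is (sin 315°, cos 315°) = (-0.7071, 0.7071).
Slope in that direction = a·(-0.7071) + b·(0.7071) = −0.49552.
Apparent dip = arctan|0.49552| = 26.4° (true dip is 44.9°, so apparent ≤ true as expected).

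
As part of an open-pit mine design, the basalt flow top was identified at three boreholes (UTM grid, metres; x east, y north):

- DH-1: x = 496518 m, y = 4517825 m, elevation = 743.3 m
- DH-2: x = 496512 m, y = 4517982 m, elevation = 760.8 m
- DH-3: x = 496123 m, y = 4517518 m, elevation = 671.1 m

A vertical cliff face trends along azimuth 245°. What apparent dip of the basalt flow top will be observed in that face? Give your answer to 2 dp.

7.59°

Two edge vectors: DH-1→DH-2 = (-6, 157, 17.5), DH-1→DH-3 = (-395, -307, -72.2).
Normal n = (DH-1→DH-2) × (DH-1→DH-3) = (-5962.9, -7345.7, 63857).
So ∂z/∂x = −n_x/n_z = 0.09338 and ∂z/∂y = −n_y/n_z = 0.11503.
Unit vector along 245° is (sin 245°, cos 245°) = (-0.9063, -0.4226).
Slope in that direction = a·(-0.9063) + b·(-0.4226) = −0.13325.
Apparent dip = arctan|0.13325| = 7.59° (true dip is 8.4°, so apparent ≤ true as expected).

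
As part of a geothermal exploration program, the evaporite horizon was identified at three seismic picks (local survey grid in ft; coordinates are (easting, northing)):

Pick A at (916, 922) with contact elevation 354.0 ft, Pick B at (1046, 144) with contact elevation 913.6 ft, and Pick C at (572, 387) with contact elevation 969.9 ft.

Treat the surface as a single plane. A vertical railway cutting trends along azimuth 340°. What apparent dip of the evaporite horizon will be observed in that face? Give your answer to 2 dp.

30.00°

Let the plane be z = a·E + b·N + c.
Pick B−Pick A: 130a − 778b = 559.6;  Pick C−Pick A: −344a − 535b = 615.9.
Solving gives a = −0.53320, b = −0.80837.
Unit vector along 340° is (sin 340°, cos 340°) = (-0.3420, 0.9397).
Slope in that direction = a·(-0.3420) + b·(0.9397) = −0.57726.
Apparent dip = arctan|0.57726| = 30.00° (true dip is 44.1°, so apparent ≤ true as expected).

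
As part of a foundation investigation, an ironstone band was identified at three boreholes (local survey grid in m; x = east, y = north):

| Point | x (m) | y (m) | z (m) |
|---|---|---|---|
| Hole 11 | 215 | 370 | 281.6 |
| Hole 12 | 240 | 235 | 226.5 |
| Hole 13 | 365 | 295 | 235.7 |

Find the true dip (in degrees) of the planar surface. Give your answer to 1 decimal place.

22.0°

Let the plane be z = a·x + b·y + c.
Hole 12−Hole 11: 25a − 135b = −55.1;  Hole 13−Hole 11: 150a − 75b = −45.9.
Solving gives a = −0.11233, b = 0.38735.
Gradient magnitude |∇z| = √(a² + b²) = √(0.01262 + 0.15004) = 0.40330.
True dip = arctan(0.40330) = 22.0°, dipping toward SSE (azimuth ≈ 164°).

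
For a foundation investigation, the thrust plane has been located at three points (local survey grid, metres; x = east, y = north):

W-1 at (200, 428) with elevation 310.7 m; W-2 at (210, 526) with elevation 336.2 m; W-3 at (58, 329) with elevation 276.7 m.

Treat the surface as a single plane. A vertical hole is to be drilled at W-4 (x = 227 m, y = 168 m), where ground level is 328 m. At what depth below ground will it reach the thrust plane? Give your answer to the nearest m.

Two edge vectors: W-1→W-2 = (10, 98, 25.5), W-1→W-3 = (-142, -99, -34).
Normal n = (W-1→W-2) × (W-1→W-3) = (-807.5, -3281, 12926).
So ∂z/∂x = −n_x/n_z = 0.06247 and ∂z/∂y = −n_y/n_z = 0.25383.
Intercept c from W-1: 310.7 − 12.49 − 108.64 = 189.57.
At (227, 168): z_contact = 14.2 + 42.6 + 189.57 = 246.4 m.
Depth below ground = 328 − 246.4 = 82 m.

82 m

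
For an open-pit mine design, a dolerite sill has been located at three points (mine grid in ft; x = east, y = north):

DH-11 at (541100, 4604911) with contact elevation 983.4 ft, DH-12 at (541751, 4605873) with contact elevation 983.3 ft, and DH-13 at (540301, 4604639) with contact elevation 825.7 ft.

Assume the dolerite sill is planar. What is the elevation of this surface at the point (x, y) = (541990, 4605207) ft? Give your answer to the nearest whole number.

1160 ft

Two edge vectors: DH-11→DH-12 = (651, 962, -0.1), DH-11→DH-13 = (-799, -272, -157.7).
Normal n = (DH-11→DH-12) × (DH-11→DH-13) = (-151734.6, 102742.6, 591566).
So ∂z/∂x = −n_x/n_z = 0.25649649 and ∂z/∂y = −n_y/n_z = −0.17367901.
Intercept c from DH-11: 983.4 − 138790.25 + 799776.41 = 661969.56.
At (541990, 4605207): z = 139018.5 − 799827.8 + 661969.56 = 1160.3 ft.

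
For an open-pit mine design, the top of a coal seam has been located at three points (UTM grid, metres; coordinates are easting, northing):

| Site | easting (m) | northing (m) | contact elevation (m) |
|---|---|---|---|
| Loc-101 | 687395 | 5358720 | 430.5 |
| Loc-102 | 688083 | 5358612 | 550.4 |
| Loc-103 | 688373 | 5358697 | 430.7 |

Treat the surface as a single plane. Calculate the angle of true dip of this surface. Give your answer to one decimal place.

Let the plane be z = a·easting + b·northing + c.
Loc-102−Loc-101: 688a − 108b = 119.9;  Loc-103−Loc-101: 978a − 23b = 0.2.
Solving gives a = −0.03047, b = −1.30428.
Gradient magnitude |∇z| = √(a² + b²) = √(0.00093 + 1.70115) = 1.30464.
True dip = arctan(1.30464) = 52.5°, dipping toward N (azimuth ≈ 001°).

52.5°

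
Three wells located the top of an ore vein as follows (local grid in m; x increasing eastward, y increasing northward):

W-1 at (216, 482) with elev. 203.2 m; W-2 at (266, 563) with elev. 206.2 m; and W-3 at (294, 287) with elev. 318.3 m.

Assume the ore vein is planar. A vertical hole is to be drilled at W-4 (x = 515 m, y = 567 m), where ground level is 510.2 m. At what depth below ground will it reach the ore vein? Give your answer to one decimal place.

Let the plane be z = a·x + b·y + c.
W-2−W-1: 50a + 81b = 3;  W-3−W-1: 78a − 195b = 115.1.
Solving gives a = 0.61664, b = −0.34360.
Then c = 203.2 − a·216 − b·482 = 235.62.
At (515, 567): z_contact = 317.57 − 194.82 + 235.62 = 358.37 m.
Depth below ground = 510.2 − 358.37 = 151.8 m.

151.8 m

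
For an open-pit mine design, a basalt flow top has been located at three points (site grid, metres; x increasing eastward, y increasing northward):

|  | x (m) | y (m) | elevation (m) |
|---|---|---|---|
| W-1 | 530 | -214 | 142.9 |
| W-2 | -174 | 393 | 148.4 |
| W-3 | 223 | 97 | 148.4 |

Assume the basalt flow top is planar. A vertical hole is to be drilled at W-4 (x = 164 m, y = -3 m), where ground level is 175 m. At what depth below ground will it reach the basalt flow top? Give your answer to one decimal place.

36.2 m

Let the plane be z = a·x + b·y + c.
W-2−W-1: −704a + 607b = 5.5;  W-3−W-1: −307a + 311b = 5.5.
Solving gives a = 0.04995, b = 0.06699.
Then c = 142.9 − a·530 − b·-214 = 130.76.
At (164, -3): z_contact = 8.19 − 0.20 + 130.76 = 138.75 m.
Depth below ground = 175 − 138.75 = 36.2 m.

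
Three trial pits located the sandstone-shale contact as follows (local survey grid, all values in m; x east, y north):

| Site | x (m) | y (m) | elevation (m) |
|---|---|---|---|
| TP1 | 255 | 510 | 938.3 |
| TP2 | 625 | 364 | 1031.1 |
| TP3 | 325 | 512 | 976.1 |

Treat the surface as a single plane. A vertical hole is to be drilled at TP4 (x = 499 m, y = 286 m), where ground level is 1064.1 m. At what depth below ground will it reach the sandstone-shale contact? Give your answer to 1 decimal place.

151.9 m

Let the plane be z = a·x + b·y + c.
TP2−TP1: 370a − 146b = 92.8;  TP3−TP1: 70a + 2b = 37.8.
Solving gives a = 0.52047, b = 0.68339.
Then c = 938.3 − a·255 − b·510 = 457.05.
At (499, 286): z_contact = 259.72 + 195.45 + 457.05 = 912.22 m.
Depth below ground = 1064.1 − 912.22 = 151.9 m.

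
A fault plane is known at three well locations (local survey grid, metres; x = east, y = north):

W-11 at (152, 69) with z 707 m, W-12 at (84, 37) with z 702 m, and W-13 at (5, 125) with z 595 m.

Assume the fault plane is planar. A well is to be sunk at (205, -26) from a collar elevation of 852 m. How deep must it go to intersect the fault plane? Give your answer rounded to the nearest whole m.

44 m

Two edge vectors: W-11→W-12 = (-68, -32, -5), W-11→W-13 = (-147, 56, -112).
Normal n = (W-11→W-12) × (W-11→W-13) = (3864, -6881, -8512).
So ∂z/∂x = −n_x/n_z = 0.45395 and ∂z/∂y = −n_y/n_z = −0.80839.
Intercept c from W-11: 707 − 69.00 + 55.78 = 693.78.
At (205, -26): z_contact = 93.1 + 21.0 + 693.78 = 807.9 m.
Depth below ground = 852 − 807.9 = 44 m.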